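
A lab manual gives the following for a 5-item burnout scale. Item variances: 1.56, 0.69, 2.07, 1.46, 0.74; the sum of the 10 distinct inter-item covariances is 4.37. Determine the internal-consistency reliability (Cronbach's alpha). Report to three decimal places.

α = 0.716

Σσᵢ² = 1.56 + 0.69 + 2.07 + 1.46 + 0.74 = 6.52
Sum of distinct covariances = 4.37
total variance = Σσᵢ² + 2·Σcov = 6.52 + 2 × 4.37 = 15.26
α = (5/4)·(1 − 6.52/15.26) = 0.716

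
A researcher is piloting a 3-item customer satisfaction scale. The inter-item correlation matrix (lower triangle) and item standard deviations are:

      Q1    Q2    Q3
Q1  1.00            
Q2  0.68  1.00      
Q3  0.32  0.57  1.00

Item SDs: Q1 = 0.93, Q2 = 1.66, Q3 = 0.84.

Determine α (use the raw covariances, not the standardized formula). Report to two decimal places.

α = 0.74

Σσ²ᵢ = 0.93² + 1.66² + 0.84² = 4.3261
Covariances σ_ij = r_ij · s_i · s_j:
  σ(Q1,Q2) = 0.68 × 0.93 × 1.66 = 1.0498
  σ(Q1,Q3) = 0.32 × 0.93 × 0.84 = 0.2500
  σ(Q2,Q3) = 0.57 × 1.66 × 0.84 = 0.7948
σ²_T = Σσ²ᵢ + 2·Σσ_ij = 4.3261 + 2 × 2.0946 = 8.5153
α = (3/2)·(1 − 4.3261/8.5153) = 0.74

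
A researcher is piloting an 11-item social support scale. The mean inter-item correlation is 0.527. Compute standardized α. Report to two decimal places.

Standardized α = k·r̄ / (1 + (k−1)·r̄) = 11 × 0.527 / (1 + 10 × 0.527)
  = 5.7970 / 6.2700 = 0.92

α = 0.92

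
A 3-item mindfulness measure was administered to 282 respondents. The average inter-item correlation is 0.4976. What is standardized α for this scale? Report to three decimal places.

α = 0.748

Standardized α = k·r̄ / (1 + (k−1)·r̄) = 3 × 0.4976 / (1 + 2 × 0.4976)
  = 1.4928 / 1.9952 = 0.748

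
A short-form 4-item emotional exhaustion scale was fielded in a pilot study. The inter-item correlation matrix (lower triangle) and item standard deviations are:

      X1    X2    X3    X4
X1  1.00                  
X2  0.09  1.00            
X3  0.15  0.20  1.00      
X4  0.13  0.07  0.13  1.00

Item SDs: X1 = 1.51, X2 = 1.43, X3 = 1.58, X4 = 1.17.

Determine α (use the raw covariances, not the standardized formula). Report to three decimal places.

Σσ²ᵢ = 1.51² + 1.43² + 1.58² + 1.17² = 8.1903
Covariances σ_ij = r_ij · s_i · s_j:
  σ(X1,X2) = 0.09 × 1.51 × 1.43 = 0.1943
  σ(X1,X3) = 0.15 × 1.51 × 1.58 = 0.3579
  σ(X1,X4) = 0.13 × 1.51 × 1.17 = 0.2297
  σ(X2,X3) = 0.20 × 1.43 × 1.58 = 0.4519
  σ(X2,X4) = 0.07 × 1.43 × 1.17 = 0.1171
  σ(X3,X4) = 0.13 × 1.58 × 1.17 = 0.2403
σ²_T = Σσ²ᵢ + 2·Σσ_ij = 8.1903 + 2 × 1.5912 = 11.3727
α = (4/3)·(1 − 8.1903/11.3727) = 0.373

α = 0.373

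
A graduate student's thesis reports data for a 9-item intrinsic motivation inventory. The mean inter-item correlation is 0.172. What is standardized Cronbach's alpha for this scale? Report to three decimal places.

Standardized α = k·r̄ / (1 + (k−1)·r̄) = 9 × 0.172 / (1 + 8 × 0.172)
  = 1.5480 / 2.3760 = 0.652

standardized Cronbach's alpha = 0.652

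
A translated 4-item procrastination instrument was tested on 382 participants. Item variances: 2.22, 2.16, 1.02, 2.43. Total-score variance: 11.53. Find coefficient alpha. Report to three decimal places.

α = 0.428

Σσ²ᵢ = 2.22 + 2.16 + 1.02 + 2.43 = 7.83
α = (k/(k−1))·(1 − Σσ²ᵢ/total variance) = (4/3)·(1 − 7.83/11.53) = 0.428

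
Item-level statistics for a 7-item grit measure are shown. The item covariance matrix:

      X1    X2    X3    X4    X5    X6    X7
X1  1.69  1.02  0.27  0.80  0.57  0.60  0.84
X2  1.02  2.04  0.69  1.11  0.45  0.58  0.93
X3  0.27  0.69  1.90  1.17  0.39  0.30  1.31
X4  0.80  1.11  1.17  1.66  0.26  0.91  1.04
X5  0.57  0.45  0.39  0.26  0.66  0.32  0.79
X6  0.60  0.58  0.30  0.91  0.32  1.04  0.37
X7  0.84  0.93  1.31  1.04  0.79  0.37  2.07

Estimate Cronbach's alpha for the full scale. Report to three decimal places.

ΣVar(i) = 1.69 + 2.04 + 1.90 + 1.66 + 0.66 + 1.04 + 2.07 = 11.06
Σ_{i<j} σ_ij = 14.72
σ²_T = 11.06 + 2 × 14.72 = 40.50
α = (k/(k−1))·(1 − ΣVar(i)/σ²_T) = (7/6)·(1 − 11.06/40.50) = 0.848

α = 0.848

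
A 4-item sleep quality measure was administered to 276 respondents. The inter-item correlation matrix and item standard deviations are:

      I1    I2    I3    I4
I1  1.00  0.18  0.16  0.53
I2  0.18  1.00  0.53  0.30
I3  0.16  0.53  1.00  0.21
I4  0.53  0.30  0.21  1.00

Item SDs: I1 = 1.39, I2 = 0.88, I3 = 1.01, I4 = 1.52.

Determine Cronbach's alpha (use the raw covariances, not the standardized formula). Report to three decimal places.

Σσ²ᵢ = 1.39² + 0.88² + 1.01² + 1.52² = 6.0370
Covariances σ_ij = r_ij · s_i · s_j:
  σ(I1,I2) = 0.18 × 1.39 × 0.88 = 0.2202
  σ(I1,I3) = 0.16 × 1.39 × 1.01 = 0.2246
  σ(I1,I4) = 0.53 × 1.39 × 1.52 = 1.1198
  σ(I2,I3) = 0.53 × 0.88 × 1.01 = 0.4711
  σ(I2,I4) = 0.30 × 0.88 × 1.52 = 0.4013
  σ(I3,I4) = 0.21 × 1.01 × 1.52 = 0.3224
σ²_T = Σσ²ᵢ + 2·Σσ_ij = 6.0370 + 2 × 2.7594 = 11.5558
α = (4/3)·(1 − 6.0370/11.5558) = 0.637

α = 0.637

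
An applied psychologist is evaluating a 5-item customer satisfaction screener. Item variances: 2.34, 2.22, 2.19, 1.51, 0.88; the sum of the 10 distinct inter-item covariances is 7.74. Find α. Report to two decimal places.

α = 0.79

Σσ²ᵢ = 2.34 + 2.22 + 2.19 + 1.51 + 0.88 = 9.14
Sum of distinct covariances = 7.74
Var(T) = Σσ²ᵢ + 2·Σcov = 9.14 + 2 × 7.74 = 24.62
α = (5/4)·(1 − 9.14/24.62) = 0.79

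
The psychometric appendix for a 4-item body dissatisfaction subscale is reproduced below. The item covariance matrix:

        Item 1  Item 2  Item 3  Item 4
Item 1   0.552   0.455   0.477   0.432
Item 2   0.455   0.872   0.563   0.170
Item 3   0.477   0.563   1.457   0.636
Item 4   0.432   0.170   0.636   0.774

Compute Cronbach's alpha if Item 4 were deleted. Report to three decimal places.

α = 0.764

Remaining items: Item 1, Item 2, Item 3 (k = 3).
sum of item variances = 0.552 + 0.872 + 1.457 = 2.881
total variance = 2.881 + 2 × 1.495 = 5.871
α (item deleted) = (3/2)·(1 − 2.881/5.871) = 0.764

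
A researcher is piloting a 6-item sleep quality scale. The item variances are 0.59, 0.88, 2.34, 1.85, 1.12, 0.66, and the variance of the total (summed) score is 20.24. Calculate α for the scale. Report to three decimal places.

α = 0.759

ΣVar(i) = 0.59 + 0.88 + 2.34 + 1.85 + 1.12 + 0.66 = 7.44
α = (k/(k−1))·(1 − ΣVar(i)/σ²_T) = (6/5)·(1 − 7.44/20.24) = 0.759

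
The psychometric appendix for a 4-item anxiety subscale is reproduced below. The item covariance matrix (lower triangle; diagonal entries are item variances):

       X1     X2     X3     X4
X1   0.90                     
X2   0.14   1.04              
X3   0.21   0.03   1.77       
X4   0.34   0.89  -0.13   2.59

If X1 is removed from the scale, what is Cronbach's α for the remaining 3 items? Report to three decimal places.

Remaining items: X2, X3, X4 (k = 3).
sum of item variances = 1.04 + 1.77 + 2.59 = 5.40
σ²_total = 5.40 + 2 × 0.79 = 6.98
α (item deleted) = (3/2)·(1 − 5.40/6.98) = 0.340

Cronbach's α = 0.340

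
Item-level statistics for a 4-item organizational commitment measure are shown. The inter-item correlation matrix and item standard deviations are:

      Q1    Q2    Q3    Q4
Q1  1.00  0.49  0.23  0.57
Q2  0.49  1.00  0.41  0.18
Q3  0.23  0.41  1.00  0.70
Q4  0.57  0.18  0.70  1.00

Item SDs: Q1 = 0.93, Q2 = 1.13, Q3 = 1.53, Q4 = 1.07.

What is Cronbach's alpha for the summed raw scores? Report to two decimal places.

Cronbach's alpha = 0.74

Σσ²ᵢ = 0.93² + 1.13² + 1.53² + 1.07² = 5.6276
Covariances σ_ij = r_ij · s_i · s_j:
  σ(Q1,Q2) = 0.49 × 0.93 × 1.13 = 0.5149
  σ(Q1,Q3) = 0.23 × 0.93 × 1.53 = 0.3273
  σ(Q1,Q4) = 0.57 × 0.93 × 1.07 = 0.5672
  σ(Q2,Q3) = 0.41 × 1.13 × 1.53 = 0.7088
  σ(Q2,Q4) = 0.18 × 1.13 × 1.07 = 0.2176
  σ(Q3,Q4) = 0.70 × 1.53 × 1.07 = 1.1460
σ²_T = Σσ²ᵢ + 2·Σσ_ij = 5.6276 + 2 × 3.4818 = 12.5912
α = (4/3)·(1 − 5.6276/12.5912) = 0.74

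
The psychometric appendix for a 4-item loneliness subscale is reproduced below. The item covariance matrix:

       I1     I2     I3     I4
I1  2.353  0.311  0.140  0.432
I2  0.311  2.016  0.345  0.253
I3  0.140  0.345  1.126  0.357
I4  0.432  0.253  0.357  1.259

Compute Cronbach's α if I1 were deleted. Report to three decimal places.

α = 0.454

Remaining items: I2, I3, I4 (k = 3).
sum of item variances = 2.016 + 1.126 + 1.259 = 4.401
σ²_total = 4.401 + 2 × 0.955 = 6.311
α (item deleted) = (3/2)·(1 − 4.401/6.311) = 0.454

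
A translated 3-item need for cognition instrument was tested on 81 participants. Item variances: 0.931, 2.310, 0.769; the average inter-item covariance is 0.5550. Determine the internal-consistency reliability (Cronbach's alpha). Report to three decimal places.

α = 0.681

ΣVar(i) = 0.931 + 2.310 + 0.769 = 4.010
Sum of the 3 distinct covariances = 3 × 0.5550 = 1.6650
σ²_T = ΣVar(i) + 2·Σcov = 4.010 + 2 × 1.6650 = 7.3400
α = (3/2)·(1 − 4.010/7.3400) = 0.681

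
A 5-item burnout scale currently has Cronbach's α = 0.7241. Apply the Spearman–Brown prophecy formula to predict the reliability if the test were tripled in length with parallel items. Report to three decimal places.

Length factor m = 3
α' = m·α / (1 + (m−1)·α)
   = 3 × 0.7241 / (1 + (3 − 1) × 0.7241)
   = 2.1723 / 2.4482 = 0.887

predicted reliability = 0.887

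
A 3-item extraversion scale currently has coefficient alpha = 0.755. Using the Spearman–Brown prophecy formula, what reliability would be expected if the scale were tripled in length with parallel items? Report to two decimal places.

predicted reliability = 0.90

Length factor m = 3
α' = m·α / (1 + (m−1)·α)
   = 3 × 0.755 / (1 + (3 − 1) × 0.755)
   = 2.2650 / 2.5100 = 0.90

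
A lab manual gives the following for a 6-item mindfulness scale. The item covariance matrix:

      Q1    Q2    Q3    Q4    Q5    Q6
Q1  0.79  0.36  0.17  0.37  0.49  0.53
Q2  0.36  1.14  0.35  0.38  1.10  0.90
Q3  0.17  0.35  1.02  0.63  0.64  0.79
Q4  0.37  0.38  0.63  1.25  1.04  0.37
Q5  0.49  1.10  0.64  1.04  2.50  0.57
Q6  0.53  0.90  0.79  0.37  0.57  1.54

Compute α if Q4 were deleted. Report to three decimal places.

α = 0.785

Remaining items: Q1, Q2, Q3, Q5, Q6 (k = 5).
Σσᵢ² = 0.79 + 1.14 + 1.02 + 2.50 + 1.54 = 6.99
σ²_total = 6.99 + 2 × 5.90 = 18.79
α (item deleted) = (5/4)·(1 − 6.99/18.79) = 0.785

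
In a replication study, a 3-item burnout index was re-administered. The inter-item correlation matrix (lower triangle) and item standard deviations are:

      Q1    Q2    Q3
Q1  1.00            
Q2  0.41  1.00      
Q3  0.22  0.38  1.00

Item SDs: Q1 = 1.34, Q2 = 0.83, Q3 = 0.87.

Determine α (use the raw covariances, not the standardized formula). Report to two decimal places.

Σσ²ᵢ = 1.34² + 0.83² + 0.87² = 3.2414
Covariances σ_ij = r_ij · s_i · s_j:
  σ(Q1,Q2) = 0.41 × 1.34 × 0.83 = 0.4560
  σ(Q1,Q3) = 0.22 × 1.34 × 0.87 = 0.2565
  σ(Q2,Q3) = 0.38 × 0.83 × 0.87 = 0.2744
σ²_T = Σσ²ᵢ + 2·Σσ_ij = 3.2414 + 2 × 0.9869 = 5.2152
α = (3/2)·(1 − 3.2414/5.2152) = 0.57

α = 0.57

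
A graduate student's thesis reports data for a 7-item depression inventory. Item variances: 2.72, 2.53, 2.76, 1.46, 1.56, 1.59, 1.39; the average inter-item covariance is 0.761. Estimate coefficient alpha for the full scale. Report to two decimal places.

coefficient alpha = 0.81

ΣVar(i) = 2.72 + 2.53 + 2.76 + 1.46 + 1.56 + 1.59 + 1.39 = 14.01
Sum of the 21 distinct covariances = 21 × 0.761 = 15.981
σ²_total = ΣVar(i) + 2·Σcov = 14.01 + 2 × 15.981 = 45.972
α = (7/6)·(1 − 14.01/45.972) = 0.81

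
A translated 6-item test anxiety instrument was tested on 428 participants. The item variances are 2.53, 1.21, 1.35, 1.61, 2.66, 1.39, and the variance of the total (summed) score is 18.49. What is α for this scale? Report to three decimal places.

Σσᵢ² = 2.53 + 1.21 + 1.35 + 1.61 + 2.66 + 1.39 = 10.75
α = (k/(k−1))·(1 − Σσᵢ²/σ²_T) = (6/5)·(1 − 10.75/18.49) = 0.502

α = 0.502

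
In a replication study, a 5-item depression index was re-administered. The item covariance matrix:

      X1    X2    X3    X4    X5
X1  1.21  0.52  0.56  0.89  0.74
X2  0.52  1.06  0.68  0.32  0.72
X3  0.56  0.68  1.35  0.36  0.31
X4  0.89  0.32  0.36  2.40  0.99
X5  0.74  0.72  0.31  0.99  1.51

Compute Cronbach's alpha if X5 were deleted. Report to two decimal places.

Cronbach's alpha = 0.70

Remaining items: X1, X2, X3, X4 (k = 4).
Σσᵢ² = 1.21 + 1.06 + 1.35 + 2.40 = 6.02
total variance = 6.02 + 2 × 3.33 = 12.68
α (item deleted) = (4/3)·(1 − 6.02/12.68) = 0.70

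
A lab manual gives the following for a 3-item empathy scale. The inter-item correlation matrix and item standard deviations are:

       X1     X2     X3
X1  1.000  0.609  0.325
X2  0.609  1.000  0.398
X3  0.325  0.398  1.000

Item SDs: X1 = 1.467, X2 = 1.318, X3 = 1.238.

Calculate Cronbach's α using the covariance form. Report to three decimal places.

α = 0.707

Σσ²ᵢ = 1.467² + 1.318² + 1.238² = 5.4219
Covariances σ_ij = r_ij · s_i · s_j:
  σ(X1,X2) = 0.609 × 1.467 × 1.318 = 1.1775
  σ(X1,X3) = 0.325 × 1.467 × 1.238 = 0.5902
  σ(X2,X3) = 0.398 × 1.318 × 1.238 = 0.6494
σ²_T = Σσ²ᵢ + 2·Σσ_ij = 5.4219 + 2 × 2.4171 = 10.2561
α = (3/2)·(1 − 5.4219/10.2561) = 0.707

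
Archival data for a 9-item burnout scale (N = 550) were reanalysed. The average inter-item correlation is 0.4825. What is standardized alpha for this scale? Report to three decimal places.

standardized alpha = 0.894

Standardized α = k·r̄ / (1 + (k−1)·r̄) = 9 × 0.4825 / (1 + 8 × 0.4825)
  = 4.3425 / 4.8600 = 0.894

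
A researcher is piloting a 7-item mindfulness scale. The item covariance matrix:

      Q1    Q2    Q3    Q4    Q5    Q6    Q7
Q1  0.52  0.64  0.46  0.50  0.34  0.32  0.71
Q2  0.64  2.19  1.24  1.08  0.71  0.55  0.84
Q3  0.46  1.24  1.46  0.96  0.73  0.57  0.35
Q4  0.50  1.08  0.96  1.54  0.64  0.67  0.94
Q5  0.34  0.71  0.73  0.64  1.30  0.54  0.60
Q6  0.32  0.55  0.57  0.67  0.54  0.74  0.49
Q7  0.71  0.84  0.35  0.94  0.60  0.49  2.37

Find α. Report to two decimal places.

Σσᵢ² = 0.52 + 2.19 + 1.46 + 1.54 + 1.30 + 0.74 + 2.37 = 10.12
Sum of the distinct covariances = 13.88
Var(T) = 10.12 + 2 × 13.88 = 37.88
α = (k/(k−1))·(1 − Σσᵢ²/Var(T)) = (7/6)·(1 − 10.12/37.88) = 0.85

α = 0.85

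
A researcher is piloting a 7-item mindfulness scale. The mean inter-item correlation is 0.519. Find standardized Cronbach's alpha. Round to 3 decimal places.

α = 0.883

Standardized α = k·r̄ / (1 + (k−1)·r̄) = 7 × 0.519 / (1 + 6 × 0.519)
  = 3.6330 / 4.1140 = 0.883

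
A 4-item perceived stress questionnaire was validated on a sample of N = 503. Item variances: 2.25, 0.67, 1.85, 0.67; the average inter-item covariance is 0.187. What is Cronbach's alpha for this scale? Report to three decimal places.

Cronbach's alpha = 0.389

sum of item variances = 2.25 + 0.67 + 1.85 + 0.67 = 5.44
Sum of the 6 distinct covariances = 6 × 0.187 = 1.122
σ²_total = sum of item variances + 2·Σcov = 5.44 + 2 × 1.122 = 7.684
α = (4/3)·(1 − 5.44/7.684) = 0.389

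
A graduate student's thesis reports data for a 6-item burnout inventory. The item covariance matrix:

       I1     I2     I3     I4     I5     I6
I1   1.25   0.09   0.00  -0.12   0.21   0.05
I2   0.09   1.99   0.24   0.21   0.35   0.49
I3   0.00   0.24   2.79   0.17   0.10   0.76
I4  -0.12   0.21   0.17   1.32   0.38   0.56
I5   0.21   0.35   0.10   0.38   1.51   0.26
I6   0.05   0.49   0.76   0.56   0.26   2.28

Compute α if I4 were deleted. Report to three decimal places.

α = 0.427

Remaining items: I1, I2, I3, I5, I6 (k = 5).
Σσ²ᵢ = 1.25 + 1.99 + 2.79 + 1.51 + 2.28 = 9.82
Var(T) = 9.82 + 2 × 2.55 = 14.92
α (item deleted) = (5/4)·(1 − 9.82/14.92) = 0.427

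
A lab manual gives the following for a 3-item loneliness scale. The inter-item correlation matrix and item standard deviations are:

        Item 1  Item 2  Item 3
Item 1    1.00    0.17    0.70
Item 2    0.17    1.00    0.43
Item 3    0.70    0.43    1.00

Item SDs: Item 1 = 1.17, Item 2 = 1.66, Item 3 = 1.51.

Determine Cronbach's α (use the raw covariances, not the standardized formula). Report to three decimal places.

α = 0.678

Σσ²ᵢ = 1.17² + 1.66² + 1.51² = 6.4046
Covariances σ_ij = r_ij · s_i · s_j:
  σ(Item 1,Item 2) = 0.17 × 1.17 × 1.66 = 0.3302
  σ(Item 1,Item 3) = 0.70 × 1.17 × 1.51 = 1.2367
  σ(Item 2,Item 3) = 0.43 × 1.66 × 1.51 = 1.0778
σ²_T = Σσ²ᵢ + 2·Σσ_ij = 6.4046 + 2 × 2.6447 = 11.6940
α = (3/2)·(1 − 6.4046/11.6940) = 0.678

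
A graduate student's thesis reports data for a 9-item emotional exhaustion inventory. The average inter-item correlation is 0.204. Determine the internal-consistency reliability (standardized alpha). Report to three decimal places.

Standardized α = k·r̄ / (1 + (k−1)·r̄) = 9 × 0.204 / (1 + 8 × 0.204)
  = 1.8360 / 2.6320 = 0.698

standardized alpha = 0.698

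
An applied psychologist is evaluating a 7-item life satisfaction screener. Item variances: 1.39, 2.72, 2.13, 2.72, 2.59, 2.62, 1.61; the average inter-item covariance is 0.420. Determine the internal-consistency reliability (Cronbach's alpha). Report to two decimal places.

Σσ²ᵢ = 1.39 + 2.72 + 2.13 + 2.72 + 2.59 + 2.62 + 1.61 = 15.78
Sum of the 21 distinct covariances = 21 × 0.420 = 8.820
Var(T) = Σσ²ᵢ + 2·Σcov = 15.78 + 2 × 8.820 = 33.420
α = (7/6)·(1 − 15.78/33.420) = 0.62

α = 0.62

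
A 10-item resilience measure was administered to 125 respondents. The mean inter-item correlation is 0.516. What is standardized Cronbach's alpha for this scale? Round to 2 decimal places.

Standardized α = k·r̄ / (1 + (k−1)·r̄) = 10 × 0.516 / (1 + 9 × 0.516)
  = 5.1600 / 5.6440 = 0.91

standardized Cronbach's alpha = 0.91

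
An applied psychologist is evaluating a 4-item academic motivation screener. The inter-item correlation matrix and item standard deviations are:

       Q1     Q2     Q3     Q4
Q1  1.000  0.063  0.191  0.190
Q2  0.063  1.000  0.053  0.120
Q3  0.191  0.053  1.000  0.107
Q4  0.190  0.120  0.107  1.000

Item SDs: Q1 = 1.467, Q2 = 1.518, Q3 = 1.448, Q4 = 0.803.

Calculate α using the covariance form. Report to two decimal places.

Σσ²ᵢ = 1.467² + 1.518² + 1.448² + 0.803² = 7.1979
Covariances σ_ij = r_ij · s_i · s_j:
  σ(Q1,Q2) = 0.063 × 1.467 × 1.518 = 0.1403
  σ(Q1,Q3) = 0.191 × 1.467 × 1.448 = 0.4057
  σ(Q1,Q4) = 0.190 × 1.467 × 0.803 = 0.2238
  σ(Q2,Q3) = 0.053 × 1.518 × 1.448 = 0.1165
  σ(Q2,Q4) = 0.120 × 1.518 × 0.803 = 0.1463
  σ(Q3,Q4) = 0.107 × 1.448 × 0.803 = 0.1244
σ²_T = Σσ²ᵢ + 2·Σσ_ij = 7.1979 + 2 × 1.1570 = 9.5119
α = (4/3)·(1 − 7.1979/9.5119) = 0.32

α = 0.32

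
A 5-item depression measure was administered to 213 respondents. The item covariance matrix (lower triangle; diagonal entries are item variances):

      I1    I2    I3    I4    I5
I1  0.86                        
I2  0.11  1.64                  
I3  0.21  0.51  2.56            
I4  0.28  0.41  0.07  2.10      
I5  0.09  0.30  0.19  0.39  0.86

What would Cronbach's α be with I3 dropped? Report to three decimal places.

Cronbach's α = 0.489

Remaining items: I1, I2, I4, I5 (k = 4).
Σσᵢ² = 0.86 + 1.64 + 2.10 + 0.86 = 5.46
Var(T) = 5.46 + 2 × 1.58 = 8.62
α (item deleted) = (4/3)·(1 − 5.46/8.62) = 0.489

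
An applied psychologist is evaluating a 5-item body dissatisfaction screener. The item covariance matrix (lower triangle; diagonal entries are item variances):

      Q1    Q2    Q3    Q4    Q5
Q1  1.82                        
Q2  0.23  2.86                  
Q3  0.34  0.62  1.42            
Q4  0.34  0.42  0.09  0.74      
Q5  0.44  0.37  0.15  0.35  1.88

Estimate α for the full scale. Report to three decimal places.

α = 0.543

Σσᵢ² = 1.82 + 2.86 + 1.42 + 0.74 + 1.88 = 8.72
Sum of the distinct covariances = 3.35
total variance = 8.72 + 2 × 3.35 = 15.42
α = (k/(k−1))·(1 − Σσᵢ²/total variance) = (5/4)·(1 − 8.72/15.42) = 0.543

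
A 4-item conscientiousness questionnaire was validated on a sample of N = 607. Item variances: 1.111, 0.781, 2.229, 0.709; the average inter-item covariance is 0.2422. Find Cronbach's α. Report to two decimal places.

Σσᵢ² = 1.111 + 0.781 + 2.229 + 0.709 = 4.830
Sum of the 6 distinct covariances = 6 × 0.2422 = 1.4532
total variance = Σσᵢ² + 2·Σcov = 4.830 + 2 × 1.4532 = 7.7364
α = (4/3)·(1 − 4.830/7.7364) = 0.50

α = 0.50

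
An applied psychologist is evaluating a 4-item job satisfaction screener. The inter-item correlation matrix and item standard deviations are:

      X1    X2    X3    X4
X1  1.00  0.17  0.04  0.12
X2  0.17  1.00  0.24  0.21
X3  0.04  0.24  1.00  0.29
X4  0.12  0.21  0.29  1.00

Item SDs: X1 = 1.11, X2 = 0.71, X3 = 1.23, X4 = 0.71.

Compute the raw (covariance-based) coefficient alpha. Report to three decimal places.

coefficient alpha = 0.416

Σσ²ᵢ = 1.11² + 0.71² + 1.23² + 0.71² = 3.7532
Covariances σ_ij = r_ij · s_i · s_j:
  σ(X1,X2) = 0.17 × 1.11 × 0.71 = 0.1340
  σ(X1,X3) = 0.04 × 1.11 × 1.23 = 0.0546
  σ(X1,X4) = 0.12 × 1.11 × 0.71 = 0.0946
  σ(X2,X3) = 0.24 × 0.71 × 1.23 = 0.2096
  σ(X2,X4) = 0.21 × 0.71 × 0.71 = 0.1059
  σ(X3,X4) = 0.29 × 1.23 × 0.71 = 0.2533
σ²_T = Σσ²ᵢ + 2·Σσ_ij = 3.7532 + 2 × 0.8520 = 5.4572
α = (4/3)·(1 − 3.7532/5.4572) = 0.416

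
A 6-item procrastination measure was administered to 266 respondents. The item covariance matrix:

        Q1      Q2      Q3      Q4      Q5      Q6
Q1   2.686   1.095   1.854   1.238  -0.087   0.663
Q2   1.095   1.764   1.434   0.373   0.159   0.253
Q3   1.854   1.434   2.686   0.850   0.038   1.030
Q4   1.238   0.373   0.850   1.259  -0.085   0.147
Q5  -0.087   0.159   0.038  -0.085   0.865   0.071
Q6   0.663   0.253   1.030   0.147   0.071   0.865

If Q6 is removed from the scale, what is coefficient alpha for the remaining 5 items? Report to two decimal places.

Remaining items: Q1, Q2, Q3, Q4, Q5 (k = 5).
ΣVar(i) = 2.686 + 1.764 + 2.686 + 1.259 + 0.865 = 9.260
Var(T) = 9.260 + 2 × 6.869 = 22.998
α (item deleted) = (5/4)·(1 − 9.260/22.998) = 0.75

α = 0.75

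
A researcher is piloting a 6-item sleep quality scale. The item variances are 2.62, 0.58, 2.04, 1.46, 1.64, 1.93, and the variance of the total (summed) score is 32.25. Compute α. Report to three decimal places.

ΣVar(i) = 2.62 + 0.58 + 2.04 + 1.46 + 1.64 + 1.93 = 10.27
α = (k/(k−1))·(1 − ΣVar(i)/σ²_total) = (6/5)·(1 − 10.27/32.25) = 0.818

α = 0.818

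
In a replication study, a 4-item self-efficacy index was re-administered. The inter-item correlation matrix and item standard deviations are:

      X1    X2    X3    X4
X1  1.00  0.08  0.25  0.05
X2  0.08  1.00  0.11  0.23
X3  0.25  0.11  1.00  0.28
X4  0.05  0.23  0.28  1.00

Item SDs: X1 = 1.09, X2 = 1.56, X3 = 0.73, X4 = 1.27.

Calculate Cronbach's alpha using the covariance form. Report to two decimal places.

Σσ²ᵢ = 1.09² + 1.56² + 0.73² + 1.27² = 5.7675
Covariances σ_ij = r_ij · s_i · s_j:
  σ(X1,X2) = 0.08 × 1.09 × 1.56 = 0.1360
  σ(X1,X3) = 0.25 × 1.09 × 0.73 = 0.1989
  σ(X1,X4) = 0.05 × 1.09 × 1.27 = 0.0692
  σ(X2,X3) = 0.11 × 1.56 × 0.73 = 0.1253
  σ(X2,X4) = 0.23 × 1.56 × 1.27 = 0.4557
  σ(X3,X4) = 0.28 × 0.73 × 1.27 = 0.2596
σ²_T = Σσ²ᵢ + 2·Σσ_ij = 5.7675 + 2 × 1.2447 = 8.2569
α = (4/3)·(1 − 5.7675/8.2569) = 0.40

Cronbach's alpha = 0.40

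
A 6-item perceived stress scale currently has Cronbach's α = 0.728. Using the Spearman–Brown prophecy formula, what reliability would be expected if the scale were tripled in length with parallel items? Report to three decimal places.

Length factor m = 3
α' = m·α / (1 + (m−1)·α)
   = 3 × 0.728 / (1 + (3 − 1) × 0.728)
   = 2.1840 / 2.4560 = 0.889

predicted reliability = 0.889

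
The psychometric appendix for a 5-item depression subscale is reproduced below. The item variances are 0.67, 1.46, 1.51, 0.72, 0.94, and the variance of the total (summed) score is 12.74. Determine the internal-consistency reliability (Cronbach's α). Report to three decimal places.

Cronbach's α = 0.730

Σσᵢ² = 0.67 + 1.46 + 1.51 + 0.72 + 0.94 = 5.30
α = (k/(k−1))·(1 − Σσᵢ²/σ²_T) = (5/4)·(1 − 5.30/12.74) = 0.730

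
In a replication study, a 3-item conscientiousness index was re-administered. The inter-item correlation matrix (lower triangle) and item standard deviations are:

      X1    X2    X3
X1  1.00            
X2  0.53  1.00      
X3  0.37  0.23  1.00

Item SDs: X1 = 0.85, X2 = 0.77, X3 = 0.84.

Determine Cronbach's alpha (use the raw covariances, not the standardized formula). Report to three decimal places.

Cronbach's alpha = 0.644

Σσ²ᵢ = 0.85² + 0.77² + 0.84² = 2.0210
Covariances σ_ij = r_ij · s_i · s_j:
  σ(X1,X2) = 0.53 × 0.85 × 0.77 = 0.3469
  σ(X1,X3) = 0.37 × 0.85 × 0.84 = 0.2642
  σ(X2,X3) = 0.23 × 0.77 × 0.84 = 0.1488
σ²_T = Σσ²ᵢ + 2·Σσ_ij = 2.0210 + 2 × 0.7599 = 3.5408
α = (3/2)·(1 − 2.0210/3.5408) = 0.644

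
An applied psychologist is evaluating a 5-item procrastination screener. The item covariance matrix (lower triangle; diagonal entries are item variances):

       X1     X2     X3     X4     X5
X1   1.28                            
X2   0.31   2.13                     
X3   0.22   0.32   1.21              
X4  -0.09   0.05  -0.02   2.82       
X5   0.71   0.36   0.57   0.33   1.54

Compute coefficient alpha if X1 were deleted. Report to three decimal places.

Remaining items: X2, X3, X4, X5 (k = 4).
Σσᵢ² = 2.13 + 1.21 + 2.82 + 1.54 = 7.70
total variance = 7.70 + 2 × 1.61 = 10.92
α (item deleted) = (4/3)·(1 − 7.70/10.92) = 0.393

α = 0.393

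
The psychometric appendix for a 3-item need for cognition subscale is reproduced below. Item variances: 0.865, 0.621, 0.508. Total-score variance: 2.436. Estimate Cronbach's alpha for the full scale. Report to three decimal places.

sum of item variances = 0.865 + 0.621 + 0.508 = 1.994
α = (k/(k−1))·(1 − sum of item variances/Var(T)) = (3/2)·(1 − 1.994/2.436) = 0.272

Cronbach's alpha = 0.272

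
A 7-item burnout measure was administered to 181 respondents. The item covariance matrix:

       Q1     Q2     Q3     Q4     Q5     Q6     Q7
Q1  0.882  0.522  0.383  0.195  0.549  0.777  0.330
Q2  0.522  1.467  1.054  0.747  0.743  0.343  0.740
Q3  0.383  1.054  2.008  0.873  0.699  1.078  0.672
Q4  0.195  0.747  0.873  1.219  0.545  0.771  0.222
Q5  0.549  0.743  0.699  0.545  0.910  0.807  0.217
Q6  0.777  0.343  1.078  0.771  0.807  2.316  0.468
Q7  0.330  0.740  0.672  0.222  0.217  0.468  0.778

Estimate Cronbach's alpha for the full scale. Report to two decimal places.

sum of item variances = 0.882 + 1.467 + 2.008 + 1.219 + 0.910 + 2.316 + 0.778 = 9.580
Sum of the distinct covariances = 12.735
σ²_total = 9.580 + 2 × 12.735 = 35.050
α = (k/(k−1))·(1 − sum of item variances/σ²_total) = (7/6)·(1 − 9.580/35.050) = 0.85

Cronbach's alpha = 0.85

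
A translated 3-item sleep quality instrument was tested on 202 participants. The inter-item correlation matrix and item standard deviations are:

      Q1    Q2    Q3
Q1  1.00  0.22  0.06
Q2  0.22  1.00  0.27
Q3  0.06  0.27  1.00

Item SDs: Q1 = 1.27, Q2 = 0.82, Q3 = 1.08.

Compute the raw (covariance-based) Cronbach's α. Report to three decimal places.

Σσ²ᵢ = 1.27² + 0.82² + 1.08² = 3.4517
Covariances σ_ij = r_ij · s_i · s_j:
  σ(Q1,Q2) = 0.22 × 1.27 × 0.82 = 0.2291
  σ(Q1,Q3) = 0.06 × 1.27 × 1.08 = 0.0823
  σ(Q2,Q3) = 0.27 × 0.82 × 1.08 = 0.2391
σ²_T = Σσ²ᵢ + 2·Σσ_ij = 3.4517 + 2 × 0.5505 = 4.5527
α = (3/2)·(1 − 3.4517/4.5527) = 0.363

α = 0.363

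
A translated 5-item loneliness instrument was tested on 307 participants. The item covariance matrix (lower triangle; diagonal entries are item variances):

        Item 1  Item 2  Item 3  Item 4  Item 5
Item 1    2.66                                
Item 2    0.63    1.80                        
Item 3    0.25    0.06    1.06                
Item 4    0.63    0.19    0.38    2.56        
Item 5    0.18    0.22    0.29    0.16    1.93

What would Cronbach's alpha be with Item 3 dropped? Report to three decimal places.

Remaining items: Item 1, Item 2, Item 4, Item 5 (k = 4).
sum of item variances = 2.66 + 1.80 + 2.56 + 1.93 = 8.95
total variance = 8.95 + 2 × 2.01 = 12.97
α (item deleted) = (4/3)·(1 − 8.95/12.97) = 0.413

α = 0.413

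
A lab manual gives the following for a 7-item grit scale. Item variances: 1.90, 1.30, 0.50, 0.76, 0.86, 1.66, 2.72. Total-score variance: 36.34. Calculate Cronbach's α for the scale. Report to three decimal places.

α = 0.855

sum of item variances = 1.90 + 1.30 + 0.50 + 0.76 + 0.86 + 1.66 + 2.72 = 9.70
α = (k/(k−1))·(1 − sum of item variances/Var(T)) = (7/6)·(1 − 9.70/36.34) = 0.855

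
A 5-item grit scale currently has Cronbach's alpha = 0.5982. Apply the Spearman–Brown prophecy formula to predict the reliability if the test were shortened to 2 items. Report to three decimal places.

predicted reliability = 0.373

Length factor m = 2/5 = 0.4000
α' = m·α / (1 − (1−m)·α)
   = 2/5 × 0.5982 / (1 − (1 − 2/5) × 0.5982)
   = 0.2393 / 0.6411 = 0.373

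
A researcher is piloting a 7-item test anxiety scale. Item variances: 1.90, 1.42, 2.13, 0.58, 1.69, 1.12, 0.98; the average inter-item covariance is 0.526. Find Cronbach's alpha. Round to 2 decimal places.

sum of item variances = 1.90 + 1.42 + 2.13 + 0.58 + 1.69 + 1.12 + 0.98 = 9.82
Sum of the 21 distinct covariances = 21 × 0.526 = 11.046
σ²_T = sum of item variances + 2·Σcov = 9.82 + 2 × 11.046 = 31.912
α = (7/6)·(1 − 9.82/31.912) = 0.81

Cronbach's alpha = 0.81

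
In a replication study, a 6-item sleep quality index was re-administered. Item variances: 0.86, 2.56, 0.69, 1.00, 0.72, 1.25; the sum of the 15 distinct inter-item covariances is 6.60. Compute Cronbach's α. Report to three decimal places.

Cronbach's α = 0.781

Σσ²ᵢ = 0.86 + 2.56 + 0.69 + 1.00 + 0.72 + 1.25 = 7.08
Sum of distinct covariances = 6.60
Var(T) = Σσ²ᵢ + 2·Σcov = 7.08 + 2 × 6.60 = 20.28
α = (6/5)·(1 − 7.08/20.28) = 0.781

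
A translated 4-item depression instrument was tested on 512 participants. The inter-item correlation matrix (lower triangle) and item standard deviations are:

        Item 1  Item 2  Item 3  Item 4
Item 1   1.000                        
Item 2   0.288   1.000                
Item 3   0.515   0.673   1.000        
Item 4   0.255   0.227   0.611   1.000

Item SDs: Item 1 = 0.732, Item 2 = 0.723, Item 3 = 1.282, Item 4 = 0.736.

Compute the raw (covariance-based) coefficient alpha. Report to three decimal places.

Σσ²ᵢ = 0.732² + 0.723² + 1.282² + 0.736² = 3.2438
Covariances σ_ij = r_ij · s_i · s_j:
  σ(Item 1,Item 2) = 0.288 × 0.732 × 0.723 = 0.1524
  σ(Item 1,Item 3) = 0.515 × 0.732 × 1.282 = 0.4833
  σ(Item 1,Item 4) = 0.255 × 0.732 × 0.736 = 0.1374
  σ(Item 2,Item 3) = 0.673 × 0.723 × 1.282 = 0.6238
  σ(Item 2,Item 4) = 0.227 × 0.723 × 0.736 = 0.1208
  σ(Item 3,Item 4) = 0.611 × 1.282 × 0.736 = 0.5765
σ²_T = Σσ²ᵢ + 2·Σσ_ij = 3.2438 + 2 × 2.0942 = 7.4322
α = (4/3)·(1 − 3.2438/7.4322) = 0.751

coefficient alpha = 0.751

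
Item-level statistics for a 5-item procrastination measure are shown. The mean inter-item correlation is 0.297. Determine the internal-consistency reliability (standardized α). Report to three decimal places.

Standardized α = k·r̄ / (1 + (k−1)·r̄) = 5 × 0.297 / (1 + 4 × 0.297)
  = 1.4850 / 2.1880 = 0.679

α = 0.679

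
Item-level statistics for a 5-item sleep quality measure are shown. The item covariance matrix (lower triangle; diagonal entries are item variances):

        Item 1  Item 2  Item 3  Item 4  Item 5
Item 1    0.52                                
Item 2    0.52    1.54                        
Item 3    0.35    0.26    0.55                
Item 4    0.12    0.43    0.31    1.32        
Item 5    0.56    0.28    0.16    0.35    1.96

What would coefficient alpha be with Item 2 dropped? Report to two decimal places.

Remaining items: Item 1, Item 3, Item 4, Item 5 (k = 4).
sum of item variances = 0.52 + 0.55 + 1.32 + 1.96 = 4.35
σ²_total = 4.35 + 2 × 1.85 = 8.05
α (item deleted) = (4/3)·(1 − 4.35/8.05) = 0.61

α = 0.61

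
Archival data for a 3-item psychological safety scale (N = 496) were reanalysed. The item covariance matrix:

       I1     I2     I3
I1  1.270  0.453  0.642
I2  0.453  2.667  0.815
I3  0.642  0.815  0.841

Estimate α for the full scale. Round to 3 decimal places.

Σσᵢ² = 1.270 + 2.667 + 0.841 = 4.778
Sum of off-diagonal covariances = 1.910
σ²_total = 4.778 + 2 × 1.910 = 8.598
α = (k/(k−1))·(1 − Σσᵢ²/σ²_total) = (3/2)·(1 − 4.778/8.598) = 0.666

α = 0.666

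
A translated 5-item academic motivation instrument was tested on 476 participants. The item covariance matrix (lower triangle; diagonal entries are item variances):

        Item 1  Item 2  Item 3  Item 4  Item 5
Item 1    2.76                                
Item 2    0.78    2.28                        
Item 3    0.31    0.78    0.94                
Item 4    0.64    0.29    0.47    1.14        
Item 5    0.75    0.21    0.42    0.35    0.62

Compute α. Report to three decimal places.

Σσᵢ² = 2.76 + 2.28 + 0.94 + 1.14 + 0.62 = 7.74
Sum of the distinct covariances = 5.00
σ²_total = 7.74 + 2 × 5.00 = 17.74
α = (k/(k−1))·(1 − Σσᵢ²/σ²_total) = (5/4)·(1 − 7.74/17.74) = 0.705

α = 0.705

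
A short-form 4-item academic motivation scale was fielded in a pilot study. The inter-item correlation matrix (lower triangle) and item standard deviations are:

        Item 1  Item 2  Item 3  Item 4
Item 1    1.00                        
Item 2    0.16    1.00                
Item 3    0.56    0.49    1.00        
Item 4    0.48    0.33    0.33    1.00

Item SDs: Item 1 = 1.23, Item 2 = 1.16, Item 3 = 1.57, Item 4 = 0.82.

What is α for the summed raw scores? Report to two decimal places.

Σσ²ᵢ = 1.23² + 1.16² + 1.57² + 0.82² = 5.9958
Covariances σ_ij = r_ij · s_i · s_j:
  σ(Item 1,Item 2) = 0.16 × 1.23 × 1.16 = 0.2283
  σ(Item 1,Item 3) = 0.56 × 1.23 × 1.57 = 1.0814
  σ(Item 1,Item 4) = 0.48 × 1.23 × 0.82 = 0.4841
  σ(Item 2,Item 3) = 0.49 × 1.16 × 1.57 = 0.8924
  σ(Item 2,Item 4) = 0.33 × 1.16 × 0.82 = 0.3139
  σ(Item 3,Item 4) = 0.33 × 1.57 × 0.82 = 0.4248
σ²_T = Σσ²ᵢ + 2·Σσ_ij = 5.9958 + 2 × 3.4249 = 12.8456
α = (4/3)·(1 − 5.9958/12.8456) = 0.71

α = 0.71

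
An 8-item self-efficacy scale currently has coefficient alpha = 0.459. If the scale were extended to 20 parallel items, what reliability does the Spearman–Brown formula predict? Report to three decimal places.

predicted reliability = 0.680

Length factor m = 20/8 = 2.5000
α' = m·α / (1 + (m−1)·α)
   = 20/8 × 0.459 / (1 + (20/8 − 1) × 0.459)
   = 1.1475 / 1.6885 = 0.680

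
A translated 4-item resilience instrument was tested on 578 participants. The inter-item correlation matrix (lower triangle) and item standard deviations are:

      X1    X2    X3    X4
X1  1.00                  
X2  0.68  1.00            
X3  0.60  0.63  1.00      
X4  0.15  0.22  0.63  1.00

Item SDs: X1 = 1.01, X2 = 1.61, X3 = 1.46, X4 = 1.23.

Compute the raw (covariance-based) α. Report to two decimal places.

α = 0.79

Σσ²ᵢ = 1.01² + 1.61² + 1.46² + 1.23² = 7.2567
Covariances σ_ij = r_ij · s_i · s_j:
  σ(X1,X2) = 0.68 × 1.01 × 1.61 = 1.1057
  σ(X1,X3) = 0.60 × 1.01 × 1.46 = 0.8848
  σ(X1,X4) = 0.15 × 1.01 × 1.23 = 0.1863
  σ(X2,X3) = 0.63 × 1.61 × 1.46 = 1.4809
  σ(X2,X4) = 0.22 × 1.61 × 1.23 = 0.4357
  σ(X3,X4) = 0.63 × 1.46 × 1.23 = 1.1314
σ²_T = Σσ²ᵢ + 2·Σσ_ij = 7.2567 + 2 × 5.2248 = 17.7063
α = (4/3)·(1 − 7.2567/17.7063) = 0.79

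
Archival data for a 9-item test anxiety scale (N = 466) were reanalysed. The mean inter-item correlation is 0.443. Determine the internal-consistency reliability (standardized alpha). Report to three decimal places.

Standardized α = k·r̄ / (1 + (k−1)·r̄) = 9 × 0.443 / (1 + 8 × 0.443)
  = 3.9870 / 4.5440 = 0.877

standardized alpha = 0.877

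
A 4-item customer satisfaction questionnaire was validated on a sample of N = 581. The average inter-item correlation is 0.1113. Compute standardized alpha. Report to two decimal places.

standardized alpha = 0.33

Standardized α = k·r̄ / (1 + (k−1)·r̄) = 4 × 0.1113 / (1 + 3 × 0.1113)
  = 0.4452 / 1.3339 = 0.33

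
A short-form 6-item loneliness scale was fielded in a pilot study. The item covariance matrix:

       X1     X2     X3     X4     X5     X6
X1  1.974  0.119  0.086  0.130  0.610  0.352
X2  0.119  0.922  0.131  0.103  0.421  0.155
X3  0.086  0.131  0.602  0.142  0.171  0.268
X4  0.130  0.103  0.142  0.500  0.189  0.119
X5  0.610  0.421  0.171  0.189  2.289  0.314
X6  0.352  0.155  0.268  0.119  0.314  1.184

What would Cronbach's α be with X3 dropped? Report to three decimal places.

Cronbach's α = 0.528

Remaining items: X1, X2, X4, X5, X6 (k = 5).
Σσᵢ² = 1.974 + 0.922 + 0.500 + 2.289 + 1.184 = 6.869
σ²_T = 6.869 + 2 × 2.512 = 11.893
α (item deleted) = (5/4)·(1 − 6.869/11.893) = 0.528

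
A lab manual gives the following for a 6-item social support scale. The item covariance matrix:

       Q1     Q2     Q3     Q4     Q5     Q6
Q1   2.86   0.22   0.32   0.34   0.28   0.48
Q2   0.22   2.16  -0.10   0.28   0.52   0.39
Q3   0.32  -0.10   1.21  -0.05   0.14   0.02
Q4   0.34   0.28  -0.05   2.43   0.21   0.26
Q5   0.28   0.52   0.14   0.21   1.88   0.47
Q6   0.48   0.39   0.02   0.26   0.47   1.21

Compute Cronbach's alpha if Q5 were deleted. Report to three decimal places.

α = 0.381

Remaining items: Q1, Q2, Q3, Q4, Q6 (k = 5).
Σσᵢ² = 2.86 + 2.16 + 1.21 + 2.43 + 1.21 = 9.87
σ²_total = 9.87 + 2 × 2.16 = 14.19
α (item deleted) = (5/4)·(1 − 9.87/14.19) = 0.381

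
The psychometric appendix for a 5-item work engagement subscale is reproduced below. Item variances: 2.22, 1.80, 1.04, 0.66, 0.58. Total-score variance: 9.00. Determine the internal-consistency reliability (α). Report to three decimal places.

Σσᵢ² = 2.22 + 1.80 + 1.04 + 0.66 + 0.58 = 6.30
α = (k/(k−1))·(1 − Σσᵢ²/Var(T)) = (5/4)·(1 − 6.30/9.00) = 0.375

α = 0.375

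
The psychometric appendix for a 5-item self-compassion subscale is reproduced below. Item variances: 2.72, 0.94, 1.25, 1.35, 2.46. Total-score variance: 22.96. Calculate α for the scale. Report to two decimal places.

ΣVar(i) = 2.72 + 0.94 + 1.25 + 1.35 + 2.46 = 8.72
α = (k/(k−1))·(1 − ΣVar(i)/σ²_total) = (5/4)·(1 − 8.72/22.96) = 0.78

α = 0.78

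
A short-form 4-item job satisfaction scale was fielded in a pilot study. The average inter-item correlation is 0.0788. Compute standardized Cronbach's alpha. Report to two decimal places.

standardized Cronbach's alpha = 0.25

Standardized α = k·r̄ / (1 + (k−1)·r̄) = 4 × 0.0788 / (1 + 3 × 0.0788)
  = 0.3152 / 1.2364 = 0.25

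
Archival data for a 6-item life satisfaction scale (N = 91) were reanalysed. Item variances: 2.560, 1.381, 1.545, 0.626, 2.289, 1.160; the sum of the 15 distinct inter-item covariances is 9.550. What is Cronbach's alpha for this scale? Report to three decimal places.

Cronbach's alpha = 0.800

sum of item variances = 2.560 + 1.381 + 1.545 + 0.626 + 2.289 + 1.160 = 9.561
Sum of distinct covariances = 9.550
Var(T) = sum of item variances + 2·Σcov = 9.561 + 2 × 9.550 = 28.661
α = (6/5)·(1 − 9.561/28.661) = 0.800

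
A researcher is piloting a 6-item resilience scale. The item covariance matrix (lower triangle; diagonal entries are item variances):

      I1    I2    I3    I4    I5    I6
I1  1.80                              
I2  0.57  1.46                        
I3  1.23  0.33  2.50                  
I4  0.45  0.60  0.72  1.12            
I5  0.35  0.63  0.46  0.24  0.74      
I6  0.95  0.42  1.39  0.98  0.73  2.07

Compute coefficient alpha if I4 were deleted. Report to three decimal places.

Remaining items: I1, I2, I3, I5, I6 (k = 5).
Σσ²ᵢ = 1.80 + 1.46 + 2.50 + 0.74 + 2.07 = 8.57
total variance = 8.57 + 2 × 7.06 = 22.69
α (item deleted) = (5/4)·(1 − 8.57/22.69) = 0.778

coefficient alpha = 0.778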